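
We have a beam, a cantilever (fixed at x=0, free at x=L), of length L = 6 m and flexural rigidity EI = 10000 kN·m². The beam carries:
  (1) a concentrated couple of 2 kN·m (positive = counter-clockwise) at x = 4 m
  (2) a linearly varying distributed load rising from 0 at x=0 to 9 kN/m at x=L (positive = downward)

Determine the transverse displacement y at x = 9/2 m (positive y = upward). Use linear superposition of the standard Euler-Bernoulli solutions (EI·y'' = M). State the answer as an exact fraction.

y(9/2) = -1757449/25600000 m

Load 1 — applied couple M₀=2 kN·m at a=4 m (b=L-a=2):
  y_1 = M₀a(2x-a)/(2EI)  [x>a] = 2·4·(2·(9/2)-4)/(2·10000) = 1/500 m
Load 2 — triangular load w₀=9 kN/m (0→w₀ over full span):
  y_2 = (w₀Lx³/12-w₀L²x²/6-w₀x⁵/(120L))/EI = (9·6·(9/2)³/12-9·6²·(9/2)²/6-9·(9/2)⁵/(120·6))/10000 = -1808649/25600000 m
Superposition: y = Σ y_i = -1757449/25600000 m ≈ -0.068650 m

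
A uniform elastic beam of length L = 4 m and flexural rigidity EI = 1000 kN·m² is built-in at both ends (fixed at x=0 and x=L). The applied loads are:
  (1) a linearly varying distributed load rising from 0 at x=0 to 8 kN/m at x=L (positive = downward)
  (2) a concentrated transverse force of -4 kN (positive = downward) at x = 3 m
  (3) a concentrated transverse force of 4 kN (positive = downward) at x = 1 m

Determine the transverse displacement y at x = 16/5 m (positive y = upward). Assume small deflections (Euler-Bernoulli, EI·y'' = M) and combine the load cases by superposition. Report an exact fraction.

y(16/5) = -11461/11718750 m

Load 1 — triangular load w₀=8 kN/m (0→w₀ over full span):
  y_1 = -w₀x²(L-x)²(x+2L)/(120LEI) = -8·(16/5)²·(4-(16/5))²·((16/5)+2·4)/(120·4·1000) = -7168/5859375 m
Load 2 — point force P=-4 kN at a=3 m (b=L-a=1):
  y_2 = -Pa²(L-x)²(3bL-(3b+a)(L-x))/(6L³EI)  [x>a] = -(-4)·3²·(4-(16/5))²·(3·1·4-(3·1+3)·(4-(16/5)))/(6·4³·1000) = 27/62500 m
Load 3 — point force P=4 kN at a=1 m (b=L-a=3):
  y_3 = -Pa²(L-x)²(3bL-(3b+a)(L-x))/(6L³EI)  [x>a] = -4·1²·(4-(16/5))²·(3·3·4-(3·3+1)·(4-(16/5)))/(6·4³·1000) = -7/37500 m
Superposition: y = Σ y_i = -11461/11718750 m ≈ -0.000978 m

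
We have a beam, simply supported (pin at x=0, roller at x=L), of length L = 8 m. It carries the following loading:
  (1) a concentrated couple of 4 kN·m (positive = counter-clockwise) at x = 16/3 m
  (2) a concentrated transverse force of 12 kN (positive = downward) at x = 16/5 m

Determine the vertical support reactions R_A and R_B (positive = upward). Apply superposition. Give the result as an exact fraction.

Load 1 — applied couple M₀=4 kN·m at a=16/3 m (b=L-a=8/3):
  R_A = M₀/L = 4/8 = 1/2 kN
  R_B = -M₀/L = -4/8 = -1/2 kN
Load 2 — point force P=12 kN at a=16/5 m (b=L-a=24/5):
  R_A = Pb/L = 12·(24/5)/8 = 36/5 kN
  R_B = Pa/L = 12·(16/5)/8 = 24/5 kN
Superposition: R_A = 77/10 kN, R_B = 43/10 kN

R_A = 77/10 kN, R_B = 43/10 kN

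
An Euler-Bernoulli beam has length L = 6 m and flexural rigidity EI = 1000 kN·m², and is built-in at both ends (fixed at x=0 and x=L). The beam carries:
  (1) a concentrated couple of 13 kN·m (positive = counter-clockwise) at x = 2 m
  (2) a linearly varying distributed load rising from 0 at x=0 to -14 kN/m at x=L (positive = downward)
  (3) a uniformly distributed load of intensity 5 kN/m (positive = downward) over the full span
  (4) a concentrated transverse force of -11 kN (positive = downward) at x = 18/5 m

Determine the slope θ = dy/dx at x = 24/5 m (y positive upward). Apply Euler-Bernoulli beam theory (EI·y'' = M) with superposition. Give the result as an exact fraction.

Load 1 — applied couple M₀=13 kN·m at a=2 m (b=L-a=4):
  θ_1 = (R_Ax²/2 - M_Ax - M₀(x-a))/EI  [x>a] with R_A=26/9, M_A=0 = ((26/9)·(24/5)²/2 - 0·(24/5) - 13·((24/5)-2))/1000 = -39/12500 rad
Load 2 — triangular load w₀=-14 kN/m (0→w₀ over full span):
  θ_2 = -w₀(2x(L-x)(L-2x)(x+2L)+x²(L-x)²)/(120LEI) = -(-14)·(2·(24/5)·(6-(24/5))·(6-2·(24/5))·((24/5)+2·6)+(24/5)²·(6-(24/5))²)/(120·6·1000) = -1008/78125 rad
Load 3 — uniform load w=5 kN/m over full span:
  θ_3 = -wx(L-x)(L-2x)/(12EI) = -5·(24/5)·(6-(24/5))·(6-2·(24/5))/(12·1000) = 27/3125 rad
Load 4 — point force P=-11 kN at a=18/5 m (b=L-a=12/5):
  θ_4 = Pa²(L-x)(2bL-(3b+a)(L-x))/(2L³EI)  [x>a] = (-11)·(18/5)²·(6-(24/5))·(2·(12/5)·6-(3·(12/5)+(18/5))·(6-(24/5)))/(2·6³·1000) = -9801/1562500 rad
Superposition: θ = Σ θ_i = -5334/390625 rad ≈ -0.013655 rad

θ(24/5) = -5334/390625 rad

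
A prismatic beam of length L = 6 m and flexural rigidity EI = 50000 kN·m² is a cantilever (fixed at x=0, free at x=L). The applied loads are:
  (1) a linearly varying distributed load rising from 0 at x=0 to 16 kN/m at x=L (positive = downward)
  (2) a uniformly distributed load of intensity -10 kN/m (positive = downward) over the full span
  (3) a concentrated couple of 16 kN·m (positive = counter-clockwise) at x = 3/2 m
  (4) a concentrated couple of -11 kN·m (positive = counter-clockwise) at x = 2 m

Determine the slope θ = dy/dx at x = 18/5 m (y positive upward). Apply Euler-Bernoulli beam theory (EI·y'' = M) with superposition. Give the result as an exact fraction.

θ(18/5) = -18707/15625000 rad

Load 1 — triangular load w₀=16 kN/m (0→w₀ over full span):
  θ_1 = (w₀Lx²/4-w₀L²x/3-w₀x⁴/(24L))/EI = (16·6·(18/5)²/4-16·6²·(18/5)/3-16·(18/5)⁴/(24·6))/50000 = -15579/1953125 rad
Load 2 — uniform load w=-10 kN/m over full span:
  θ_2 = -wx(x²-3Lx+3L²)/(6EI) = -(-10)·(18/5)·((18/5)²-3·6·(18/5)+3·6²)/(6·50000) = 1053/156250 rad
Load 3 — applied couple M₀=16 kN·m at a=3/2 m (b=L-a=9/2):
  θ_3 = M₀a/EI  [x>a] = 16·(3/2)/50000 = 3/6250 rad
Load 4 — applied couple M₀=-11 kN·m at a=2 m (b=L-a=4):
  θ_4 = M₀a/EI  [x>a] = (-11)·2/50000 = -11/25000 rad
Superposition: θ = Σ θ_i = -18707/15625000 rad ≈ -0.001197 rad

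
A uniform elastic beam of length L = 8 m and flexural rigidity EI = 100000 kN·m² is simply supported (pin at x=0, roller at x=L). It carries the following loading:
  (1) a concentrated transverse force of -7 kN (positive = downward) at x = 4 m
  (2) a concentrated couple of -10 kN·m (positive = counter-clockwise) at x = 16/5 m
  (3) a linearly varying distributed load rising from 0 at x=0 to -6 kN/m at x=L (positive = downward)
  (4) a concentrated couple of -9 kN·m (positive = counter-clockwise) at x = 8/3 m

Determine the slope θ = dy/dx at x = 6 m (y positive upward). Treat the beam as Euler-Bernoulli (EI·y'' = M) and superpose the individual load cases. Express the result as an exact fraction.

Load 1 — point force P=-7 kN at a=4 m (b=L-a=4):
  θ_1 = -Pa(2L²-6Lx+3x²+a²)/(6LEI)  [x>a] = -(-7)·4·(2·8²-6·8·6+3·6²+4²)/(6·8·100000) = -21/100000 rad
Load 2 — applied couple M₀=-10 kN·m at a=16/5 m (b=L-a=24/5):
  θ_2 = (M₀x²/(2L)-M₀(x-a)+C₁)/EI  [x>a] with C₁=M₀(3b²-L²)/(6L)=-16/15 = ((-10)·6²/(2·8)-(-10)·(6-(16/5))+(-16/15))/100000 = 133/3000000 rad
Load 3 — triangular load w₀=-6 kN/m (0→w₀ over full span):
  θ_3 = -w₀(7L⁴-30L²x²+15x⁴)/(360LEI) = -(-6)·(7·8⁴-30·8²·6²+15·6⁴)/(360·8·100000) = -1313/3000000 rad
Load 4 — applied couple M₀=-9 kN·m at a=8/3 m (b=L-a=16/3):
  θ_4 = (M₀x²/(2L)-M₀(x-a)+C₁)/EI  [x>a] with C₁=M₀(3b²-L²)/(6L)=-4 = ((-9)·6²/(2·8)-(-9)·(6-(8/3))+(-4))/100000 = 23/400000 rad
Superposition: θ = Σ θ_i = -131/240000 rad ≈ -0.000546 rad

θ(6) = -131/240000 rad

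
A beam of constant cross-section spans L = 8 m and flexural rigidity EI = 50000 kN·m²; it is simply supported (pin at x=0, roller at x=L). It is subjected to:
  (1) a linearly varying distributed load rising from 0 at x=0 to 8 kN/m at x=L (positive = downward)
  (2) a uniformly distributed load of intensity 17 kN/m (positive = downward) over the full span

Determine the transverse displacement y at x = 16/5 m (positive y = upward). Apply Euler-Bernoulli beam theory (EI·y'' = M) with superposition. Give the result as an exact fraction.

Load 1 — triangular load w₀=8 kN/m (0→w₀ over full span):
  y_1 = -w₀x(7L⁴-10L²x²+3x⁴)/(360LEI) = -8·(16/5)·(7·8⁴-10·8²·(16/5)²+3·(16/5)⁴)/(360·8·50000) = -584192/146484375 m
Load 2 — uniform load w=17 kN/m over full span:
  y_2 = -wx(L³-2Lx²+x³)/(24EI) = -17·(16/5)·(8³-2·8·(16/5)²+(16/5)³)/(24·50000) = -33728/1953125 m
Superposition: y = Σ y_i = -3113792/146484375 m ≈ -0.021257 m

y(16/5) = -3113792/146484375 m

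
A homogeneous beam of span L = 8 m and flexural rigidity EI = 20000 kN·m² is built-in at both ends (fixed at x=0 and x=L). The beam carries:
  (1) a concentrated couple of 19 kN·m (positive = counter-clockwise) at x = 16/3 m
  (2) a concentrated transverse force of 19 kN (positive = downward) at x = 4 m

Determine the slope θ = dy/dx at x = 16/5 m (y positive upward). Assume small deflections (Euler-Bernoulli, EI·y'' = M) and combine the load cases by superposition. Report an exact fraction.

Load 1 — applied couple M₀=19 kN·m at a=16/3 m (b=L-a=8/3):
  θ_1 = (R_Ax²/2 - M_Ax)/EI  [x≤a] with R_A=19/6, M_A=19/3 = ((19/6)·(16/5)²/2 - (19/3)·(16/5))/20000 = -19/93750 rad
Load 2 — point force P=19 kN at a=4 m (b=L-a=4):
  θ_2 = -Pb²x(2aL-(3a+b)x)/(2L³EI)  [x≤a] = -19·4²·(16/5)·(2·4·8-(3·4+4)·(16/5))/(2·8³·20000) = -19/31250 rad
Superposition: θ = Σ θ_i = -38/46875 rad ≈ -0.000811 rad

θ(16/5) = -38/46875 rad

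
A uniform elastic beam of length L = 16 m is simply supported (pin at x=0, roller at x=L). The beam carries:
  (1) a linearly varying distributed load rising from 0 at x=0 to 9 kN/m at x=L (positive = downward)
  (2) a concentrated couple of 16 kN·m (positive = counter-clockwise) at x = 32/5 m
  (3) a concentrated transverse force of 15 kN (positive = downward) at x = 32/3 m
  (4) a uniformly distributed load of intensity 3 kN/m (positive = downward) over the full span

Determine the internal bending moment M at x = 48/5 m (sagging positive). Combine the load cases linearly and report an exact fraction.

Load 1 — triangular load w₀=9 kN/m (0→w₀ over full span):
  M_1 = w₀Lx/6 - w₀x³/(6L) = 9·16·(48/5)/6 - 9·(48/5)³/(6·16) = 18432/125 kN·m
Load 2 — applied couple M₀=16 kN·m at a=32/5 m (b=L-a=48/5):
  M_2 = M₀x/L - M₀  [x>a] = 16·(48/5)/16 - 16 = -32/5 kN·m
Load 3 — point force P=15 kN at a=32/3 m (b=L-a=16/3):
  M_3 = Pbx/L  [x≤a] = 15·(16/3)·(48/5)/16 = 48 kN·m
Load 4 — uniform load w=3 kN/m over full span:
  M_4 = wx(L-x)/2 = 3·(48/5)·(16-(48/5))/2 = 2304/25 kN·m
Superposition: M = Σ M_i = 35152/125 kN·m ≈ 281.216000 kN·m

M(48/5) = 35152/125 kN·m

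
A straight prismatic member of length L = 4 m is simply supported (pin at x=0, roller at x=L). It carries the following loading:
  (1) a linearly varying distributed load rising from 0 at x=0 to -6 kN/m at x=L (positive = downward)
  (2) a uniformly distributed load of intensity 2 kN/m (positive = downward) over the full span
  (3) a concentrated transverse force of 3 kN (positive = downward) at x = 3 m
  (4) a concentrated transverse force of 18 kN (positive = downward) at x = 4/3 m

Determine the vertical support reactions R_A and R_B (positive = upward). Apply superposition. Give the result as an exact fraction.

Load 1 — triangular load w₀=-6 kN/m (0→w₀ over full span):
  R_A = w₀L/6 = (-6)·4/6 = -4 kN
  R_B = w₀L/3 = (-6)·4/3 = -8 kN
Load 2 — uniform load w=2 kN/m over full span:
  R_A = wL/2 = 2·4/2 = 4 kN
  R_B = wL/2 = 2·4/2 = 4 kN
Load 3 — point force P=3 kN at a=3 m (b=L-a=1):
  R_A = Pb/L = 3·1/4 = 3/4 kN
  R_B = Pa/L = 3·3/4 = 9/4 kN
Load 4 — point force P=18 kN at a=4/3 m (b=L-a=8/3):
  R_A = Pb/L = 18·(8/3)/4 = 12 kN
  R_B = Pa/L = 18·(4/3)/4 = 6 kN
Superposition: R_A = 51/4 kN, R_B = 17/4 kN

R_A = 51/4 kN, R_B = 17/4 kN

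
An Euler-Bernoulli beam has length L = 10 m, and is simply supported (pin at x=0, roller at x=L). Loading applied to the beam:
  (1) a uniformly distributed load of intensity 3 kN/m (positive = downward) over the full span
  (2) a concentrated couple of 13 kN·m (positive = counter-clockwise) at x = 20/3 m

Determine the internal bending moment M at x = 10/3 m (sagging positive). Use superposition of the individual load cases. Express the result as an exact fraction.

M(10/3) = 113/3 kN·m

Load 1 — uniform load w=3 kN/m over full span:
  M_1 = wx(L-x)/2 = 3·(10/3)·(10-(10/3))/2 = 100/3 kN·m
Load 2 — applied couple M₀=13 kN·m at a=20/3 m (b=L-a=10/3):
  M_2 = M₀x/L  [x≤a] = 13·(10/3)/10 = 13/3 kN·m
Superposition: M = Σ M_i = 113/3 kN·m ≈ 37.666667 kN·m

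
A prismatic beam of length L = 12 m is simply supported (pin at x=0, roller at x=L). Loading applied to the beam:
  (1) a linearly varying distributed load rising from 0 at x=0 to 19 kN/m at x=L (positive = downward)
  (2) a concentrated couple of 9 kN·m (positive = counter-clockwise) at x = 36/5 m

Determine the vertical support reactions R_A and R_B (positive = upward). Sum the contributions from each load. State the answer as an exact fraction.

R_A = 155/4 kN, R_B = 301/4 kN

Load 1 — triangular load w₀=19 kN/m (0→w₀ over full span):
  R_A = w₀L/6 = 19·12/6 = 38 kN
  R_B = w₀L/3 = 19·12/3 = 76 kN
Load 2 — applied couple M₀=9 kN·m at a=36/5 m (b=L-a=24/5):
  R_A = M₀/L = 9/12 = 3/4 kN
  R_B = -M₀/L = -9/12 = -3/4 kN
Superposition: R_A = 155/4 kN, R_B = 301/4 kN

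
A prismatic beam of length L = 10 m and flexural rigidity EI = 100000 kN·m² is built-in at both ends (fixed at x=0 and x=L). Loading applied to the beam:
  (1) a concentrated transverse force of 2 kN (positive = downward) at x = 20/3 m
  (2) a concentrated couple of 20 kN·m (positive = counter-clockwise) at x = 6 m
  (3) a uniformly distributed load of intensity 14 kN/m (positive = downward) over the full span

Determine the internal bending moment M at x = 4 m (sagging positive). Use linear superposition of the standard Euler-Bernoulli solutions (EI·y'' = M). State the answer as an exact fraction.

Load 1 — point force P=2 kN at a=20/3 m (b=L-a=10/3):
  M_1 = Pb²(3a+b)x/L³ - Pab²/L²  [x≤a] = 2·(10/3)²·(3·(20/3)+(10/3))·4/10³ - 2·(20/3)·(10/3)²/10² = 16/27 kN·m
Load 2 — applied couple M₀=20 kN·m at a=6 m (b=L-a=4):
  M_2 = R_Ax - M_A  [x≤a] with R_A=72/25, M_A=32/5 = (72/25)·4 - (32/5) = 128/25 kN·m
Load 3 — uniform load w=14 kN/m over full span:
  M_3 = wLx/2 - wL²/12 - wx²/2 = 14·10·4/2 - 14·10²/12 - 14·4²/2 = 154/3 kN·m
Superposition: M = Σ M_i = 38506/675 kN·m ≈ 57.045926 kN·m

M(4) = 38506/675 kN·m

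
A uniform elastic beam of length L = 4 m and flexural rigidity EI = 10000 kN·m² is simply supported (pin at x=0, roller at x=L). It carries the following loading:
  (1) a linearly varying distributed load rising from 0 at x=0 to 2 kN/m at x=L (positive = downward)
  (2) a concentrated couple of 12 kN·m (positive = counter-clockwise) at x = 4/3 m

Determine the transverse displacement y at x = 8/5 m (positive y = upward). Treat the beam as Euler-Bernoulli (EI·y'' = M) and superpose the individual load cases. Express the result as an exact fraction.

y(8/5) = 8122/29296875 m

Load 1 — triangular load w₀=2 kN/m (0→w₀ over full span):
  y_1 = -w₀x(7L⁴-10L²x²+3x⁴)/(360LEI) = -2·(8/5)·(7·4⁴-10·4²·(8/5)²+3·(8/5)⁴)/(360·4·10000) = -9128/29296875 m
Load 2 — applied couple M₀=12 kN·m at a=4/3 m (b=L-a=8/3):
  y_2 = (M₀x³/(6L)-M₀(x-a)²/2+C₁x)/EI  [x>a] with C₁=M₀(3b²-L²)/(6L)=8/3 = (12·(8/5)³/(6·4)-12·((8/5)-(4/3))²/2+(8/3)·(8/5))/10000 = 46/78125 m
Superposition: y = Σ y_i = 8122/29296875 m ≈ 0.000277 m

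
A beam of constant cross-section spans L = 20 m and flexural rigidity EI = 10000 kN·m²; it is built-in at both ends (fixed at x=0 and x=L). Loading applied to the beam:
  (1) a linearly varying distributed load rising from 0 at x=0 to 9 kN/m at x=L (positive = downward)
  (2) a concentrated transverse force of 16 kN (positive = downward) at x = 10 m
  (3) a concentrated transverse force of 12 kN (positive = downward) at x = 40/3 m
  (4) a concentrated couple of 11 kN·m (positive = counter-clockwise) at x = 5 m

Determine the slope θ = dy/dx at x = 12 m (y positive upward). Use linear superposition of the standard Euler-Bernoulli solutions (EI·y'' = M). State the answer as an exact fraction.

Load 1 — triangular load w₀=9 kN/m (0→w₀ over full span):
  θ_1 = -w₀(2x(L-x)(L-2x)(x+2L)+x²(L-x)²)/(120LEI) = -9·(2·12·(20-12)·(20-2·12)·(12+2·20)+12²·(20-12)²)/(120·20·10000) = 36/3125 rad
Load 2 — point force P=16 kN at a=10 m (b=L-a=10):
  θ_2 = Pa²(L-x)(2bL-(3b+a)(L-x))/(2L³EI)  [x>a] = 16·10²·(20-12)·(2·10·20-(3·10+10)·(20-12))/(2·20³·10000) = 4/625 rad
Load 3 — point force P=12 kN at a=40/3 m (b=L-a=20/3):
  θ_3 = -Pb²x(2aL-(3a+b)x)/(2L³EI)  [x≤a] = -12·(20/3)²·12·(2·(40/3)·20-(3·(40/3)+(20/3))·12)/(2·20³·10000) = 2/1875 rad
Load 4 — applied couple M₀=11 kN·m at a=5 m (b=L-a=15):
  θ_4 = (R_Ax²/2 - M_Ax - M₀(x-a))/EI  [x>a] with R_A=99/160, M_A=-33/16 = ((99/160)·12²/2 - (-33/16)·12 - 11·(12-5))/10000 = -77/100000 rad
Superposition: θ = Σ θ_i = 1093/60000 rad ≈ 0.018217 rad

θ(12) = 1093/60000 rad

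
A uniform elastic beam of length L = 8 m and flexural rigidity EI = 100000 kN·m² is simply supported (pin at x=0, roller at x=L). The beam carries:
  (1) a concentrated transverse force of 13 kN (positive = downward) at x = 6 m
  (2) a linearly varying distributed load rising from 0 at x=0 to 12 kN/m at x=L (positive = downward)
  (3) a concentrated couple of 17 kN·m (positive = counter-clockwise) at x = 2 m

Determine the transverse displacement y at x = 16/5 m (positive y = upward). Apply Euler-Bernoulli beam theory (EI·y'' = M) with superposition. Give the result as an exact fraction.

y(16/5) = -7877929/2343750000 m

Load 1 — point force P=13 kN at a=6 m (b=L-a=2):
  y_1 = -Pbx(L²-b²-x²)/(6LEI)  [x≤a] = -13·2·(16/5)·(8²-2²-(16/5)²)/(6·8·100000) = -4043/4687500 m
Load 2 — triangular load w₀=12 kN/m (0→w₀ over full span):
  y_2 = -w₀x(7L⁴-10L²x²+3x⁴)/(360LEI) = -12·(16/5)·(7·8⁴-10·8²·(16/5)²+3·(16/5)⁴)/(360·8·100000) = -146048/48828125 m
Load 3 — applied couple M₀=17 kN·m at a=2 m (b=L-a=6):
  y_3 = (M₀x³/(6L)-M₀(x-a)²/2+C₁x)/EI  [x>a] with C₁=M₀(3b²-L²)/(6L)=187/12 = (17·(16/5)³/(6·8)-17·((16/5)-2)²/2+(187/12)·(16/5))/100000 = 3077/6250000 m
Superposition: y = Σ y_i = -7877929/2343750000 m ≈ -0.003361 m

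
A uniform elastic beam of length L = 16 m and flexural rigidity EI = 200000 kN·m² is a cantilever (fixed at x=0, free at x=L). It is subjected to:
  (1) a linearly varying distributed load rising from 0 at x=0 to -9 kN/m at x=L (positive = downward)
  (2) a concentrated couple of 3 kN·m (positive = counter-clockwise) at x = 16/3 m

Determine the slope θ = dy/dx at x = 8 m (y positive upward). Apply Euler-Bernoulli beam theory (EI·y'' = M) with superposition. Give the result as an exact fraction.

Load 1 — triangular load w₀=-9 kN/m (0→w₀ over full span):
  θ_1 = (w₀Lx²/4-w₀L²x/3-w₀x⁴/(24L))/EI = ((-9)·16·8²/4-(-9)·16²·8/3-(-9)·8⁴/(24·16))/200000 = 123/6250 rad
Load 2 — applied couple M₀=3 kN·m at a=16/3 m (b=L-a=32/3):
  θ_2 = M₀a/EI  [x>a] = 3·(16/3)/200000 = 1/12500 rad
Superposition: θ = Σ θ_i = 247/12500 rad ≈ 0.019760 rad

θ(8) = 247/12500 rad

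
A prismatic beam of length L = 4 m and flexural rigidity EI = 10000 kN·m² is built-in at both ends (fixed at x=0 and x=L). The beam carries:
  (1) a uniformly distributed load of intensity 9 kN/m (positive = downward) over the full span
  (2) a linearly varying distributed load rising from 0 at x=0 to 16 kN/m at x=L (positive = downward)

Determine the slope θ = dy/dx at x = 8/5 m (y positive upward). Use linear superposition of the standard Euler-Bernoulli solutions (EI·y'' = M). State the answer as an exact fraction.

θ(8/5) = -186/390625 rad

Load 1 — uniform load w=9 kN/m over full span:
  θ_1 = -wx(L-x)(L-2x)/(12EI) = -9·(8/5)·(4-(8/5))·(4-2·(8/5))/(12·10000) = -18/78125 rad
Load 2 — triangular load w₀=16 kN/m (0→w₀ over full span):
  θ_2 = -w₀(2x(L-x)(L-2x)(x+2L)+x²(L-x)²)/(120LEI) = -16·(2·(8/5)·(4-(8/5))·(4-2·(8/5))·((8/5)+2·4)+(8/5)²·(4-(8/5))²)/(120·4·10000) = -96/390625 rad
Superposition: θ = Σ θ_i = -186/390625 rad ≈ -0.000476 rad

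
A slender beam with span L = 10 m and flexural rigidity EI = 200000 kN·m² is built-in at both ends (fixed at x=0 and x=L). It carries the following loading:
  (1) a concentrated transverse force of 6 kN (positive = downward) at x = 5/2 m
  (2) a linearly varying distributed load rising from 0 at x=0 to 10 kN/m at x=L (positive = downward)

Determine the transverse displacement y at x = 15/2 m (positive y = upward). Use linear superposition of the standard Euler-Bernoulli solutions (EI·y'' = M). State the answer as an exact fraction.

y(15/2) = -89/204800 m

Load 1 — point force P=6 kN at a=5/2 m (b=L-a=15/2):
  y_1 = -Pa²(L-x)²(3bL-(3b+a)(L-x))/(6L³EI)  [x>a] = -6·(5/2)²·(10-(15/2))²·(3·(15/2)·10-(3·(15/2)+(5/2))·(10-(15/2)))/(6·10³·200000) = -13/409600 m
Load 2 — triangular load w₀=10 kN/m (0→w₀ over full span):
  y_2 = -w₀x²(L-x)²(x+2L)/(120LEI) = -10·(15/2)²·(10-(15/2))²·((15/2)+2·10)/(120·10·200000) = -33/81920 m
Superposition: y = Σ y_i = -89/204800 m ≈ -0.000435 m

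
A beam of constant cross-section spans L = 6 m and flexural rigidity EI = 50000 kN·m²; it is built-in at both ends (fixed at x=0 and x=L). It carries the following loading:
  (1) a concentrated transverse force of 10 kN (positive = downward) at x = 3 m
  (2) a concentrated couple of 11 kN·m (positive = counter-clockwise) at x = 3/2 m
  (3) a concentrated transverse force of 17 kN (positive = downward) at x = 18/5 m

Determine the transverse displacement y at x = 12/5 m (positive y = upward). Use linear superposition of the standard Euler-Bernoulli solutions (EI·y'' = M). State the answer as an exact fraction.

y(12/5) = -2282103/6250000000 m

Load 1 — point force P=10 kN at a=3 m (b=L-a=3):
  y_1 = -Pb²x²(3aL-(3a+b)x)/(6L³EI)  [x≤a] = -10·3²·(12/5)²·(3·3·6-(3·3+3)·(12/5))/(6·6³·50000) = -63/312500 m
Load 2 — applied couple M₀=11 kN·m at a=3/2 m (b=L-a=9/2):
  y_2 = (R_Ax³/6 - M_Ax²/2 - M₀(x-a)²/2)/EI  [x>a] with R_A=33/16, M_A=-33/16 = ((33/16)·(12/5)³/6 - (-33/16)·(12/5)²/2 - 11·((12/5)-(3/2))²/2)/50000 = 6237/50000000 m
Load 3 — point force P=17 kN at a=18/5 m (b=L-a=12/5):
  y_3 = -Pb²x²(3aL-(3a+b)x)/(6L³EI)  [x≤a] = -17·(12/5)²·(12/5)²·(3·(18/5)·6-(3·(18/5)+(12/5))·(12/5))/(6·6³·50000) = -14076/48828125 m
Superposition: y = Σ y_i = -2282103/6250000000 m ≈ -0.000365 m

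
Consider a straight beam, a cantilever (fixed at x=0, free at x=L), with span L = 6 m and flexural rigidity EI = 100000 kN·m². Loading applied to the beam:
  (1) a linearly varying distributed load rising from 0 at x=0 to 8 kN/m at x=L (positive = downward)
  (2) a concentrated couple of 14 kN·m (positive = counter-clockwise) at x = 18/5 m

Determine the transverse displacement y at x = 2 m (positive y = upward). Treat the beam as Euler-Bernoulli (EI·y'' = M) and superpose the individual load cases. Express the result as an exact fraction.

Load 1 — triangular load w₀=8 kN/m (0→w₀ over full span):
  y_1 = (w₀Lx³/12-w₀L²x²/6-w₀x⁵/(120L))/EI = (8·6·2³/12-8·6²·2²/6-8·2⁵/(120·6))/100000 = -451/281250 m
Load 2 — applied couple M₀=14 kN·m at a=18/5 m (b=L-a=12/5):
  y_2 = M₀x²/(2EI)  [x≤a] = 14·2²/(2·100000) = 7/25000 m
Superposition: y = Σ y_i = -1489/1125000 m ≈ -0.001324 m

y(2) = -1489/1125000 m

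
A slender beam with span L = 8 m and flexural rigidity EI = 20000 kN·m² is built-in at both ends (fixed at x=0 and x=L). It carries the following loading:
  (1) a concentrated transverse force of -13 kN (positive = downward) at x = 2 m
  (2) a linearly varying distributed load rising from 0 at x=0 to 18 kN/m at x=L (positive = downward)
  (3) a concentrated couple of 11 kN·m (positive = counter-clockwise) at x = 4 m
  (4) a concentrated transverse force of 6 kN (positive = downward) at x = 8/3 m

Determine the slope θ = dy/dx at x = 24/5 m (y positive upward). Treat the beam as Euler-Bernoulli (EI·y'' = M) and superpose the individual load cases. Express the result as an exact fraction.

θ(24/5) = 13799/18750000 rad

Load 1 — point force P=-13 kN at a=2 m (b=L-a=6):
  θ_1 = Pa²(L-x)(2bL-(3b+a)(L-x))/(2L³EI)  [x>a] = (-13)·2²·(8-(24/5))·(2·6·8-(3·6+2)·(8-(24/5)))/(2·8³·20000) = -13/50000 rad
Load 2 — triangular load w₀=18 kN/m (0→w₀ over full span):
  θ_2 = -w₀(2x(L-x)(L-2x)(x+2L)+x²(L-x)²)/(120LEI) = -18·(2·(24/5)·(8-(24/5))·(8-2·(24/5))·((24/5)+2·8)+(24/5)²·(8-(24/5))²)/(120·8·20000) = 288/390625 rad
Load 3 — applied couple M₀=11 kN·m at a=4 m (b=L-a=4):
  θ_3 = (R_Ax²/2 - M_Ax - M₀(x-a))/EI  [x>a] with R_A=33/16, M_A=11/4 = ((33/16)·(24/5)²/2 - (11/4)·(24/5) - 11·((24/5)-4))/20000 = 11/125000 rad
Load 4 — point force P=6 kN at a=8/3 m (b=L-a=16/3):
  θ_4 = Pa²(L-x)(2bL-(3b+a)(L-x))/(2L³EI)  [x>a] = 6·(8/3)²·(8-(24/5))·(2·(16/3)·8-(3·(16/3)+(8/3))·(8-(24/5)))/(2·8³·20000) = 8/46875 rad
Superposition: θ = Σ θ_i = 13799/18750000 rad ≈ 0.000736 rad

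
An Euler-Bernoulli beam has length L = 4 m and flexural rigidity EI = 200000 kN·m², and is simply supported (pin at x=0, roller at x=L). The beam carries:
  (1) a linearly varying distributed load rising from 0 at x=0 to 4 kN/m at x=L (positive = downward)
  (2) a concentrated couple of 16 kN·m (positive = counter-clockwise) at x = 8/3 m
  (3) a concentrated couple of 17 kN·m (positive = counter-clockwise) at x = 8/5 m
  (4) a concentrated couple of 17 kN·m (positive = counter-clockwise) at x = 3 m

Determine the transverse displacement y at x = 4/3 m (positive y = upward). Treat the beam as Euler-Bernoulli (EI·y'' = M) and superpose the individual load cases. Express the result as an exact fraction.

Load 1 — triangular load w₀=4 kN/m (0→w₀ over full span):
  y_1 = -w₀x(7L⁴-10L²x²+3x⁴)/(360LEI) = -4·(4/3)·(7·4⁴-10·4²·(4/3)²+3·(4/3)⁴)/(360·4·200000) = -64/2278125 m
Load 2 — applied couple M₀=16 kN·m at a=8/3 m (b=L-a=4/3):
  y_2 = (M₀x³/(6L)+C₁x)/EI  [x≤a] with C₁=M₀(3b²-L²)/(6L)=-64/9 = (16·(4/3)³/(6·4)+(-64/9)·(4/3))/200000 = -2/50625 m
Load 3 — applied couple M₀=17 kN·m at a=8/5 m (b=L-a=12/5):
  y_3 = (M₀x³/(6L)+C₁x)/EI  [x≤a] with C₁=M₀(3b²-L²)/(6L)=68/75 = (17·(4/3)³/(6·4)+(68/75)·(4/3))/200000 = 731/50625000 m
Load 4 — applied couple M₀=17 kN·m at a=3 m (b=L-a=1):
  y_4 = (M₀x³/(6L)+C₁x)/EI  [x≤a] with C₁=M₀(3b²-L²)/(6L)=-221/24 = (17·(4/3)³/(6·4)+(-221/24)·(4/3))/200000 = -1717/32400000 m
Superposition: y = Σ y_i = -773861/7290000000 m ≈ -0.000106 m

y(4/3) = -773861/7290000000 m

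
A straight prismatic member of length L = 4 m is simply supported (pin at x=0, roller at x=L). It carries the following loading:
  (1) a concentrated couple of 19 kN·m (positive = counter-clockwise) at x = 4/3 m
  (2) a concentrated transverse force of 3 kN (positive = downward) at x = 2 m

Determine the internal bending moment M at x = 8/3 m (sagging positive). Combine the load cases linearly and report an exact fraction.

M(8/3) = -13/3 kN·m

Load 1 — applied couple M₀=19 kN·m at a=4/3 m (b=L-a=8/3):
  M_1 = M₀x/L - M₀  [x>a] = 19·(8/3)/4 - 19 = -19/3 kN·m
Load 2 — point force P=3 kN at a=2 m (b=L-a=2):
  M_2 = Pa(L-x)/L  [x>a] = 3·2·(4-(8/3))/4 = 2 kN·m
Superposition: M = Σ M_i = -13/3 kN·m ≈ -4.333333 kN·m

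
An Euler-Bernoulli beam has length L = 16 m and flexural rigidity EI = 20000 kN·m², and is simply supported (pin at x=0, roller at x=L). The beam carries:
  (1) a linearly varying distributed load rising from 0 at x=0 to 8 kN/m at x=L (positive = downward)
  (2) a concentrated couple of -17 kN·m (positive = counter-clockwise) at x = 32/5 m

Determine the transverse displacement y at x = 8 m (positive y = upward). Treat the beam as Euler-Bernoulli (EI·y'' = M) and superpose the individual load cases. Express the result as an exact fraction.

Load 1 — triangular load w₀=8 kN/m (0→w₀ over full span):
  y_1 = -w₀x(7L⁴-10L²x²+3x⁴)/(360LEI) = -8·8·(7·16⁴-10·16²·8²+3·8⁴)/(360·16·20000) = -64/375 m
Load 2 — applied couple M₀=-17 kN·m at a=32/5 m (b=L-a=48/5):
  y_2 = (M₀x³/(6L)-M₀(x-a)²/2+C₁x)/EI  [x>a] with C₁=M₀(3b²-L²)/(6L)=-272/75 = ((-17)·8³/(6·16)-(-17)·(8-(32/5))²/2+(-272/75)·8)/20000 = -153/31250 m
Superposition: y = Σ y_i = -16459/93750 m ≈ -0.175563 m

y(8) = -16459/93750 m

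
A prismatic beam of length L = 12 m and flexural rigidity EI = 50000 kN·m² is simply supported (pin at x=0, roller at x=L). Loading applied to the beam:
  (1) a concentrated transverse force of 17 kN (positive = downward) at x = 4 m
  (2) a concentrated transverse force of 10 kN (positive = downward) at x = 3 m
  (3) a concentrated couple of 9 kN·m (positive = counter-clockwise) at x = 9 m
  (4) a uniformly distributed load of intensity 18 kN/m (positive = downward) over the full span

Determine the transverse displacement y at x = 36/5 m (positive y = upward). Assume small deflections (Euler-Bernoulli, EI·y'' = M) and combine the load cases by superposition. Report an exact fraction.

Load 1 — point force P=17 kN at a=4 m (b=L-a=8):
  y_1 = -Pa(L-x)(2Lx-a²-x²)/(6LEI)  [x>a] = -17·4·(12-(36/5))·(2·12·(36/5)-4²-(36/5)²)/(6·12·50000) = -11152/1171875 m
Load 2 — point force P=10 kN at a=3 m (b=L-a=9):
  y_2 = -Pa(L-x)(2Lx-a²-x²)/(6LEI)  [x>a] = -10·3·(12-(36/5))·(2·12·(36/5)-3²-(36/5)²)/(6·12·50000) = -2799/625000 m
Load 3 — applied couple M₀=9 kN·m at a=9 m (b=L-a=3):
  y_3 = (M₀x³/(6L)+C₁x)/EI  [x≤a] with C₁=M₀(3b²-L²)/(6L)=-117/8 = (9·(36/5)³/(6·12)+(-117/8)·(36/5))/50000 = -14661/12500000 m
Load 4 — uniform load w=18 kN/m over full span:
  y_4 = -wx(L³-2Lx²+x³)/(24EI) = -18·(36/5)·(12³-2·12·(36/5)²+(36/5)³)/(24·50000) = -180792/1953125 m
Superposition: y = Σ y_i = -20199967/187500000 m ≈ -0.107733 m

y(36/5) = -20199967/187500000 m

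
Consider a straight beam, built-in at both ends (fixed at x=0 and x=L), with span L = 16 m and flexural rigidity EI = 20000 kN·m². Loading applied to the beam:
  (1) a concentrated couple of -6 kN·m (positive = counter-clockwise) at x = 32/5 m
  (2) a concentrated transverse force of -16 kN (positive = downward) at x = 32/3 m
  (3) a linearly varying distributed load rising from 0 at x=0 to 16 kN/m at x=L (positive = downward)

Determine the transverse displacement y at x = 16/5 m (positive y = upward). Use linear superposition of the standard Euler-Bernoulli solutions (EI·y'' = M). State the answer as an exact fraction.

Load 1 — applied couple M₀=-6 kN·m at a=32/5 m (b=L-a=48/5):
  y_1 = (R_Ax³/6 - M_Ax²/2)/EI  [x≤a] with R_A=-27/50, M_A=-18/25 = ((-27/50)·(16/5)³/6 - (-18/25)·(16/5)²/2)/20000 = 72/1953125 m
Load 2 — point force P=-16 kN at a=32/3 m (b=L-a=16/3):
  y_2 = -Pb²x²(3aL-(3a+b)x)/(6L³EI)  [x≤a] = -(-16)·(16/3)²·(16/5)²·(3·(32/3)·16-(3·(32/3)+(16/3))·(16/5))/(6·16³·20000) = 23552/6328125 m
Load 3 — triangular load w₀=16 kN/m (0→w₀ over full span):
  y_3 = -w₀x²(L-x)²(x+2L)/(120LEI) = -16·(16/5)²·(16-(16/5))²·((16/5)+2·16)/(120·16·20000) = -720896/29296875 m
Superposition: y = Σ y_i = -16491032/791015625 m ≈ -0.020848 m

y(16/5) = -16491032/791015625 m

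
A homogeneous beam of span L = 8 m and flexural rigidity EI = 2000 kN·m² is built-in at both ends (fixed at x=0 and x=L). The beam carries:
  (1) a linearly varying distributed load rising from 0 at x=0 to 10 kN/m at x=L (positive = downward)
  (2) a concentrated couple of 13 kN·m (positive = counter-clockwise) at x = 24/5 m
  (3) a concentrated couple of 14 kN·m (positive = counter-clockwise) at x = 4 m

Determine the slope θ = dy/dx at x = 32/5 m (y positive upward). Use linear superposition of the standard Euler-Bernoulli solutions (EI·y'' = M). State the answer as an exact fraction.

θ(32/5) = 2356/234375 rad

Load 1 — triangular load w₀=10 kN/m (0→w₀ over full span):
  θ_1 = -w₀(2x(L-x)(L-2x)(x+2L)+x²(L-x)²)/(120LEI) = -10·(2·(32/5)·(8-(32/5))·(8-2·(32/5))·((32/5)+2·8)+(32/5)²·(8-(32/5))²)/(120·8·2000) = 512/46875 rad
Load 2 — applied couple M₀=13 kN·m at a=24/5 m (b=L-a=16/5):
  θ_2 = (R_Ax²/2 - M_Ax - M₀(x-a))/EI  [x>a] with R_A=117/50, M_A=104/25 = ((117/50)·(32/5)²/2 - (104/25)·(32/5) - 13·((32/5)-(24/5)))/2000 = 39/156250 rad
Load 3 — applied couple M₀=14 kN·m at a=4 m (b=L-a=4):
  θ_3 = (R_Ax²/2 - M_Ax - M₀(x-a))/EI  [x>a] with R_A=21/8, M_A=7/2 = ((21/8)·(32/5)²/2 - (7/2)·(32/5) - 14·((32/5)-4))/2000 = -7/6250 rad
Superposition: θ = Σ θ_i = 2356/234375 rad ≈ 0.010052 rad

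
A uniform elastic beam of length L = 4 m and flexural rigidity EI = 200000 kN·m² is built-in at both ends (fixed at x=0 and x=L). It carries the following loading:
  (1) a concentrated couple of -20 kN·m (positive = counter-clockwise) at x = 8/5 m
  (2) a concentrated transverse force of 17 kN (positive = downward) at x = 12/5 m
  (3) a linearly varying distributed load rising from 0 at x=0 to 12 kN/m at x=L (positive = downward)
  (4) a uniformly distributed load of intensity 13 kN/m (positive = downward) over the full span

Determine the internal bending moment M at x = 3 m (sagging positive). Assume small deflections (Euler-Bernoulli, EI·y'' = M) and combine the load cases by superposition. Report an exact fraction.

Load 1 — applied couple M₀=-20 kN·m at a=8/5 m (b=L-a=12/5):
  M_1 = R_Ax - M_A - M₀  [x>a] with R_A=-36/5, M_A=-12/5 = (-36/5)·3 - (-12/5) - (-20) = 4/5 kN·m
Load 2 — point force P=17 kN at a=12/5 m (b=L-a=8/5):
  M_2 = Pa²(a+3b)(L-x)/L³ - Pa²b/L²  [x>a] = 17·(12/5)²·((12/5)+3·(8/5))·(4-3)/4³ - 17·(12/5)²·(8/5)/4² = 153/125 kN·m
Load 3 — triangular load w₀=12 kN/m (0→w₀ over full span):
  M_3 = 3w₀Lx/20 - w₀L²/30 - w₀x³/(6L) = 3·12·4·3/20 - 12·4²/30 - 12·3³/(6·4) = 17/10 kN·m
Load 4 — uniform load w=13 kN/m over full span:
  M_4 = wLx/2 - wL²/12 - wx²/2 = 13·4·3/2 - 13·4²/12 - 13·3²/2 = 13/6 kN·m
Superposition: M = Σ M_i = 2209/375 kN·m ≈ 5.890667 kN·m

M(3) = 2209/375 kN·m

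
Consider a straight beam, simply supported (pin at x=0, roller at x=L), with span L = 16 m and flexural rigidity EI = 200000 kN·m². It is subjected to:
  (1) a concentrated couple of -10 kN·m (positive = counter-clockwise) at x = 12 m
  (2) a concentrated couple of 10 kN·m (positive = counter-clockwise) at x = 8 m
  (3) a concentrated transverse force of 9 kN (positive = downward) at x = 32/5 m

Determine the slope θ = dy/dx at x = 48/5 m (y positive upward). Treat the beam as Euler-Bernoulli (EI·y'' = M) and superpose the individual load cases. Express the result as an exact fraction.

Load 1 — applied couple M₀=-10 kN·m at a=12 m (b=L-a=4):
  θ_1 = (M₀x²/(2L)+C₁)/EI  [x≤a] with C₁=M₀(3b²-L²)/(6L)=65/3 = ((-10)·(48/5)²/(2·16)+(65/3))/200000 = -107/3000000 rad
Load 2 — applied couple M₀=10 kN·m at a=8 m (b=L-a=8):
  θ_2 = (M₀x²/(2L)-M₀(x-a)+C₁)/EI  [x>a] with C₁=M₀(3b²-L²)/(6L)=-20/3 = (10·(48/5)²/(2·16)-10·((48/5)-8)+(-20/3))/200000 = 23/750000 rad
Load 3 — point force P=9 kN at a=32/5 m (b=L-a=48/5):
  θ_3 = -Pa(2L²-6Lx+3x²+a²)/(6LEI)  [x>a] = -9·(32/5)·(2·16²-6·16·(48/5)+3·(48/5)²+(32/5)²)/(6·16·200000) = 108/390625 rad
Superposition: θ = Σ θ_i = 6787/25000000 rad ≈ 0.000271 rad

θ(48/5) = 6787/25000000 rad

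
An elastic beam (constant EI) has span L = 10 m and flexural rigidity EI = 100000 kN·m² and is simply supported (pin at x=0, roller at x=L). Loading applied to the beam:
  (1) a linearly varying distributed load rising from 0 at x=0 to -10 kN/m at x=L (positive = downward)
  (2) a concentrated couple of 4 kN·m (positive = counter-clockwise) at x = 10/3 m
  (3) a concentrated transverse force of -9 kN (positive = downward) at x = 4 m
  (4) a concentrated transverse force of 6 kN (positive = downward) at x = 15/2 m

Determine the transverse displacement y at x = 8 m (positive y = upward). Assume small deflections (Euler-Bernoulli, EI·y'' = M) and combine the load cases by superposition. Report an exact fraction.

Load 1 — triangular load w₀=-10 kN/m (0→w₀ over full span):
  y_1 = -w₀x(7L⁴-10L²x²+3x⁴)/(360LEI) = -(-10)·8·(7·10⁴-10·10²·8²+3·8⁴)/(360·10·100000) = 127/31250 m
Load 2 — applied couple M₀=4 kN·m at a=10/3 m (b=L-a=20/3):
  y_2 = (M₀x³/(6L)-M₀(x-a)²/2+C₁x)/EI  [x>a] with C₁=M₀(3b²-L²)/(6L)=20/9 = (4·8³/(6·10)-4·(8-(10/3))²/2+(20/9)·8)/100000 = 47/562500 m
Load 3 — point force P=-9 kN at a=4 m (b=L-a=6):
  y_3 = -Pa(L-x)(2Lx-a²-x²)/(6LEI)  [x>a] = -(-9)·4·(10-8)·(2·10·8-4²-8²)/(6·10·100000) = 3/3125 m
Load 4 — point force P=6 kN at a=15/2 m (b=L-a=5/2):
  y_4 = -Pa(L-x)(2Lx-a²-x²)/(6LEI)  [x>a] = -6·(15/2)·(10-8)·(2·10·8-(15/2)²-8²)/(6·10·100000) = -477/800000 m
Superposition: y = Σ y_i = 162407/36000000 m ≈ 0.004511 m

y(8) = 162407/36000000 m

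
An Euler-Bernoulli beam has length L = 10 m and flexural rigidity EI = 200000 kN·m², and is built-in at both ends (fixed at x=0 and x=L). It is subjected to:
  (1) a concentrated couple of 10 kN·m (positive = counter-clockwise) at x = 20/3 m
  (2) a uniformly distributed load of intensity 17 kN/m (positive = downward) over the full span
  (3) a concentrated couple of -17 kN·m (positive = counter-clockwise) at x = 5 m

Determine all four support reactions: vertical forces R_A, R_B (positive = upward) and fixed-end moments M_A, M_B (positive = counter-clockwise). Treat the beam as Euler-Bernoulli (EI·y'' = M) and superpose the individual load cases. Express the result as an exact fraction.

R_A = 5027/60 kN, M_A = 563/4 kN·m, R_B = 5173/60 kN, M_B = -1751/12 kN·m

Load 1 — applied couple M₀=10 kN·m at a=20/3 m (b=L-a=10/3):
  R_A = 6M₀ab/L³ = 6·10·(20/3)·(10/3)/10³ = 4/3 kN
  M_A = M₀b(2a-b)/L² = 10·(10/3)·(2·(20/3)-(10/3))/10² = 10/3 kN·m
  R_B = -6M₀ab/L³ = -6·10·(20/3)·(10/3)/10³ = -4/3 kN
  M_B = M₀a(2b-a)/L² = 10·(20/3)·(2·(10/3)-(20/3))/10² = 0 kN·m
Load 2 — uniform load w=17 kN/m over full span:
  R_A = wL/2 = 17·10/2 = 85 kN
  M_A = wL²/12 = 17·10²/12 = 425/3 kN·m
  R_B = wL/2 = 17·10/2 = 85 kN
  M_B = -wL²/12 = -17·10²/12 = -425/3 kN·m
Load 3 — applied couple M₀=-17 kN·m at a=5 m (b=L-a=5):
  R_A = 6M₀ab/L³ = 6·(-17)·5·5/10³ = -51/20 kN
  M_A = M₀b(2a-b)/L² = (-17)·5·(2·5-5)/10² = -17/4 kN·m
  R_B = -6M₀ab/L³ = -6·(-17)·5·5/10³ = 51/20 kN
  M_B = M₀a(2b-a)/L² = (-17)·5·(2·5-5)/10² = -17/4 kN·m
Superposition: R_A = 5027/60 kN, M_A = 563/4 kN·m, R_B = 5173/60 kN, M_B = -1751/12 kN·m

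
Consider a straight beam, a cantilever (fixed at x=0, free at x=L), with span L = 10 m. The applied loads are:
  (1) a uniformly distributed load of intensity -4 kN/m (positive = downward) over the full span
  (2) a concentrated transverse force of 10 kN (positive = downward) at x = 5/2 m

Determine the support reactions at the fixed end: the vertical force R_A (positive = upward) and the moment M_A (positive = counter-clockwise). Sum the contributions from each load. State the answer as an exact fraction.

Load 1 — uniform load w=-4 kN/m over full span:
  R_A = wL = (-4)·10 = -40 kN
  M_A = wL²/2 = (-4)·10²/2 = -200 kN·m
Load 2 — point force P=10 kN at a=5/2 m (b=L-a=15/2):
  R_A = P = 10 kN
  M_A = Pa = 10·(5/2) = 25 kN·m
Superposition: R_A = -30 kN, M_A = -175 kN·m

R_A = -30 kN, M_A = -175 kN·m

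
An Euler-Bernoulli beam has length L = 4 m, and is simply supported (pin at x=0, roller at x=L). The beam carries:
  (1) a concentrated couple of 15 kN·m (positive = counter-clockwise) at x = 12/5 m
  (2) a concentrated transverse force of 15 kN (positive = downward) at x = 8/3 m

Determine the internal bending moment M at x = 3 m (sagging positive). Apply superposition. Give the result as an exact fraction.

Load 1 — applied couple M₀=15 kN·m at a=12/5 m (b=L-a=8/5):
  M_1 = M₀x/L - M₀  [x>a] = 15·3/4 - 15 = -15/4 kN·m
Load 2 — point force P=15 kN at a=8/3 m (b=L-a=4/3):
  M_2 = Pa(L-x)/L  [x>a] = 15·(8/3)·(4-3)/4 = 10 kN·m
Superposition: M = Σ M_i = 25/4 kN·m ≈ 6.250000 kN·m

M(3) = 25/4 kN·m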